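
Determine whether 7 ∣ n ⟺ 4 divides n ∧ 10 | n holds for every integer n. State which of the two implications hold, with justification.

Both directions fail.

(→) This fails: take n = 7. Certainly 7 ∣ 7, but 4 ∤ 7.

(←) This fails: take n = 20. Both 4 ∣ 20 and 10 ∣ 20, yet 20 is not a multiple of 7 (since 20 = 2·7 + 6), so 7 ∤ 20.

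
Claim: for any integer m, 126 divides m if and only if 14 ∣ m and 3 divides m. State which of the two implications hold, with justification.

[⇒] If 126 ∣ m, write m = 126q. Since 126 = 9·14, m = 14·(9q), so 14 ∣ m; and since 126 = 42·3, m = 3·(42q), so 3 ∣ m.

[⇐] This fails: take m = 42. Both 14 ∣ 42 and 3 ∣ 42, yet 42 is not a multiple of 126 (since 42 = 0·126 + 42), so 126 ∤ 42.

Only the forward implication holds.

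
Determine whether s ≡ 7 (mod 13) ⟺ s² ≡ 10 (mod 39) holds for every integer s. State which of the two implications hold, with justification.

(⟹) This fails: take s = 33. Then 33 ≡ 7 (mod 13), but 33² = 1089 ≡ 36 (mod 39), not 10.

(⟸) This fails: take s = 19. Then 19² = 361 ≡ 10 (mod 39), yet 19 ≡ 6 (mod 13), not 7.

(⇒) fails and (⇐) fails.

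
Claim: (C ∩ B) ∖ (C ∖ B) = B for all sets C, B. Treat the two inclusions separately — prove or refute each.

The sets are not equal: only the forward inclusion holds.

(⊆) Let x ∈ (C ∩ B) ∖ (C ∖ B). Then x ∈ C ∩ B, from which x ∈ B.

(⊇) This inclusion fails. Take C = ∅, B = {1}; then 1 ∈ B but 1 ∉ (C ∩ B) ∖ (C ∖ B).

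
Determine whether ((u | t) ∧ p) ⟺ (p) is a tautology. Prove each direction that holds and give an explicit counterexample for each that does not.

Only the forward implication holds.

Forward direction. Assume the antecedent. If u is true, the antecedent forces (u = T, p = T, t = F) or (u = T, p = T, t = T), and p holds there. If u is false, the antecedent forces (u = F, p = T, t = T), and p holds there. Either way p holds.

Converse. This fails. Under u = F, p = T, t = F, the left side is false but the right side is true.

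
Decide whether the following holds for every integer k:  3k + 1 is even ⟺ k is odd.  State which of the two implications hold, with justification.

[⇒] Suppose 3k + 1 is even. Since 3 is odd, 3k and k have the same parity, so 3k + 1 ≡ k + 1 (mod 2). As 1 is odd, 3k + 1 is even exactly when k is odd. Thus k is odd.

[⇐] Conversely, suppose k is odd; write k = 2j + 1. Then 3k + 1 = 3·(2j + 1) + 1 = 2·3j + 4, which is even.

Equivalent; both directions hold.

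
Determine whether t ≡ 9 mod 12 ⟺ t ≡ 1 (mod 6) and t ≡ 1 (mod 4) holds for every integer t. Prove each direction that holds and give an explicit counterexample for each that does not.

(→) This fails: t = 9 gives 9 ≡ 9 (mod 12) but 9 ≡ 3 (mod 6), so the conjunction on the right does not hold.

(←) This fails: t = 1 satisfies both congruences on the right (1 ≡ 1 mod 6 and 1 ≡ 1 mod 4) yet 1 ≡ 1 (mod 12), not 9.

Neither implication holds.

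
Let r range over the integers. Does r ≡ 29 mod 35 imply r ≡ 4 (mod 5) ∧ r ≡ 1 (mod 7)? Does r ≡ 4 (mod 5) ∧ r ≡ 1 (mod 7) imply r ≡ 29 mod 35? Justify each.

(→) Suppose r ≡ 29 (mod 35); write r = 35j + 29. Since 5 ∣ 35, reducing mod 5 gives r ≡ 29 ≡ 4 (mod 5); since 7 ∣ 35, reducing mod 7 gives r ≡ 29 ≡ 1 (mod 7).

(←) Conversely, if r ≡ 4 (mod 5) and r ≡ 1 (mod 7), then by the Chinese remainder theorem r ≡ 29 (mod 35). This is exactly r ≡ 29 (mod 35).

Both implications hold.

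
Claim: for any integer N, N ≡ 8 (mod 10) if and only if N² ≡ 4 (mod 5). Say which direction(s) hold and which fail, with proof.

[⇒] Suppose N ≡ 8 (mod 10). Then N² ≡ 8² = 64 (mod 10), and since 5 ∣ 10, also N² ≡ 4 (mod 5).

[⇐] This fails: take N = 2. Then 2² = 4 ≡ 4 (mod 5), yet 2 ≡ 2 (mod 10), not 8.

Not equivalent: only (⇒) holds.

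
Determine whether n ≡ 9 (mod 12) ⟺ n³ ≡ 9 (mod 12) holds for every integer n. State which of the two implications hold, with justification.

(→) Suppose n ≡ 9 (mod 12). Write n = 12j + 9. Then (12j + 9)³ = 1728j³ + 3888j² + 2916j + 729 = 12(144j³ + 324j² + 243j + 60) + 9, so n³ ≡ 9 (mod 12).

(←) Conversely, suppose n³ ≡ 9 (mod 12). The only residue r in {0, …, 11} with r³ ≡ 9 (mod 12) is r = 9, so n ≡ 9 (mod 12).

Both implications hold.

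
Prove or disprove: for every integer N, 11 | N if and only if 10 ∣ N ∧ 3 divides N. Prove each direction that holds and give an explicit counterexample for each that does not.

Neither implication holds.

(⟹) This fails: take N = 11. Certainly 11 ∣ 11, but 10 ∤ 11.

(⟸) This fails: take N = 30. Both 10 ∣ 30 and 3 ∣ 30, yet 30 is not a multiple of 11 (since 30 = 2·11 + 8), so 11 ∤ 30.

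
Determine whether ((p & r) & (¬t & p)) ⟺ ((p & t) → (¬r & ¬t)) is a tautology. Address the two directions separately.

(⇒) holds; (⇐) fails.

(⇒) Assume the antecedent. If p is true, the antecedent forces (p = T, t = F, r = T), and (p & t) → (¬r & ¬t) holds there. If p is false, the antecedent cannot hold. Either way (p & t) → (¬r & ¬t) holds.

(⇐) This fails. Under p = F, t = F, r = F, the left side is false but the right side is true.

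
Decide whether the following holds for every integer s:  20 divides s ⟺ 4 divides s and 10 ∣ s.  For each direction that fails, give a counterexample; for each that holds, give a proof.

(⇒) If 20 ∣ s, write s = 20q. Since 20 = 5·4, s = 4·(5q), so 4 ∣ s; and since 20 = 2·10, s = 10·(2q), so 10 ∣ s.

(⇐) Suppose 4 ∣ s and 10 ∣ s. Any common multiple of 4 and 10 is a multiple of their lcm; here lcm(4, 10) = 4·10/gcd(4, 10) = 40/2 = 20, so 20 ∣ s.

Both directions hold.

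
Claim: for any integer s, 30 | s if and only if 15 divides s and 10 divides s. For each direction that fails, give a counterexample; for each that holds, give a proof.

[⇒] If 30 ∣ s, write s = 30q. Since 30 = 2·15, s = 15·(2q), so 15 ∣ s; and since 30 = 3·10, s = 10·(3q), so 10 ∣ s.

[⇐] Suppose 15 ∣ s and 10 ∣ s. Any common multiple of 15 and 10 is a multiple of their lcm; here lcm(15, 10) = 15·10/gcd(15, 10) = 150/5 = 30, so 30 ∣ s.

Both directions hold.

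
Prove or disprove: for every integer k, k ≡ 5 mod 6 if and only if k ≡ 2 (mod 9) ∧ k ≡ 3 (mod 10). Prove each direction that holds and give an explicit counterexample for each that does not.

[⇐] If k ≡ 2 (mod 9) and k ≡ 3 (mod 10), then by the Chinese remainder theorem k ≡ 83 (mod 90). Since 83 ≡ 5 (mod 6) and 6 ∣ 90, we get k ≡ 5 (mod 6).

[⇒] This fails: k = 65 gives 65 ≡ 5 (mod 6) but 65 ≡ 5 (mod 10), so the conjunction on the right does not hold.

The forward direction fails; the converse holds.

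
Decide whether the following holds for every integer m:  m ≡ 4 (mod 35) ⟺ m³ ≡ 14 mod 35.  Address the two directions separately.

(⇒) This fails: take m = 4. Then 4 ≡ 4 (mod 35), but 4³ = 64 ≡ 29 (mod 35), not 14.

(⇐) This fails: take m = 14. Then 14³ = 2744 ≡ 14 (mod 35), yet 14 ≡ 14 (mod 35), not 4.

Neither direction holds.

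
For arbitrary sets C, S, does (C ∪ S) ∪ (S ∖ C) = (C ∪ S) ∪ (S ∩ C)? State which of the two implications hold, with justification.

(⊆) Let x ∈ (C ∪ S) ∪ (S ∖ C). Then either x ∈ C and x ∉ S; or x ∈ S and x ∉ C; or x ∈ C ∩ S. In each case x ∈ (C ∪ S) ∪ (S ∩ C), so (C ∪ S) ∪ (S ∖ C) ⊆ (C ∪ S) ∪ (S ∩ C).

(⊇) Let x ∈ (C ∪ S) ∪ (S ∩ C). Then either x ∈ C and x ∉ S; or x ∈ S and x ∉ C; or x ∈ C ∩ S. In each case x ∈ (C ∪ S) ∪ (S ∖ C), so (C ∪ S) ∪ (S ∩ C) ⊆ (C ∪ S) ∪ (S ∖ C).

Both inclusions hold; the sets are equal.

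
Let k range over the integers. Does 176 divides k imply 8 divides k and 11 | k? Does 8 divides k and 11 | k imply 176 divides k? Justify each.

Only the forward implication holds.

Forward direction. If 176 ∣ k, write k = 176q. Since 176 = 22·8, k = 8·(22q), so 8 ∣ k; and since 176 = 16·11, k = 11·(16q), so 11 ∣ k.

Converse. This fails: take k = 88. Both 8 ∣ 88 and 11 ∣ 88, yet 88 is not a multiple of 176 (since 88 = 0·176 + 88), so 176 ∤ 88.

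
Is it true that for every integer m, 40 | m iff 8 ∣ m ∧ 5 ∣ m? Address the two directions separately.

Both directions hold; the statement is true.

(⇒) If 40 ∣ m, write m = 40q. Since 40 = 5·8, m = 8·(5q), so 8 ∣ m; and since 40 = 8·5, m = 5·(8q), so 5 ∣ m.

(⇐) Suppose 8 ∣ m and 5 ∣ m. Any common multiple of 8 and 5 is a multiple of their lcm; here gcd(8, 5) = 1, so lcm(8, 5) = 8·5 = 40, so 40 ∣ m.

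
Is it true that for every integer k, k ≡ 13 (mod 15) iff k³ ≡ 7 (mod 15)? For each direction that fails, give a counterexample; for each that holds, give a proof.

Forward direction. Suppose k ≡ 13 (mod 15). Write k = 15j + 13. Then (15j + 13)³ = 3375j³ + 8775j² + 7605j + 2197 = 15(225j³ + 585j² + 507j + 146) + 7, so k³ ≡ 7 (mod 15).

Converse. Suppose k³ ≡ 7 (mod 15). The only residue r in {0, …, 14} with r³ ≡ 7 (mod 15) is r = 13, so k ≡ 13 (mod 15).

Both directions hold.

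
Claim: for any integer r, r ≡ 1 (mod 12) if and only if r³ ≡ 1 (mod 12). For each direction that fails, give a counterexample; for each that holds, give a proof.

(⟹) Suppose r ≡ 1 (mod 12). Write r = 12j + 1. Then (12j + 1)³ = 1728j³ + 432j² + 36j + 1 = 12(144j³ + 36j² + 3j) + 1, so r³ ≡ 1 (mod 12).

(⟸) Conversely, suppose r³ ≡ 1 (mod 12). The only residue r in {0, …, 11} with r³ ≡ 1 (mod 12) is r = 1, so r ≡ 1 (mod 12).

Both directions hold.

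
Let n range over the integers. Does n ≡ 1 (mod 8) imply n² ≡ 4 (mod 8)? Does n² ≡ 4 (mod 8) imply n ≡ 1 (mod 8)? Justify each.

[⇒] This fails: take n = 1. Then 1 ≡ 1 (mod 8), but 1² = 1 ≡ 1 (mod 8), not 4.

[⇐] This fails: take n = 2. Then 2² = 4 ≡ 4 (mod 8), yet 2 ≡ 2 (mod 8), not 1.

Neither implication holds.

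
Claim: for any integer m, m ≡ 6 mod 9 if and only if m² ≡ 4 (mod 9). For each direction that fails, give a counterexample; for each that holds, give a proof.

Neither direction holds.

(⟹) This fails: take m = 6. Then 6 ≡ 6 (mod 9), but 6² = 36 ≡ 0 (mod 9), not 4.

(⟸) This fails: take m = 2. Then 2² = 4 ≡ 4 (mod 9), yet 2 ≡ 2 (mod 9), not 6.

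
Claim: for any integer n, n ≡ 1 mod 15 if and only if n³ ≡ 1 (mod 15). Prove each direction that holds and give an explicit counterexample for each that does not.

Equivalent; both directions hold.

(→) Suppose n ≡ 1 mod 15. Write n = 15j + 1. Then (15j + 1)³ = 3375j³ + 675j² + 45j + 1 = 15(225j³ + 45j² + 3j) + 1, so n³ ≡ 1 (mod 15).

(←) Conversely, suppose n³ ≡ 1 (mod 15). The only residue r in {0, …, 14} with r³ ≡ 1 (mod 15) is r = 1, so n ≡ 1 (mod 15).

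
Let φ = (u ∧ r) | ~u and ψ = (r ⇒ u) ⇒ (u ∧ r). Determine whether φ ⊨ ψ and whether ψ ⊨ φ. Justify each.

Forward direction. This fails. Under r = F, u = F, the left side is true but the right side is false.

Converse. Assume the antecedent. If r is true, (u ∧ r) | ~u reduces to true regardless of the other variables. If r is false, the antecedent cannot hold. Either way (u ∧ r) | ~u holds.

Only the reverse direction holds.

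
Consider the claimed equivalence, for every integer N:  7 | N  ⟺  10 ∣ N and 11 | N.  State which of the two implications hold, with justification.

(⟹) This fails: take N = 7. Certainly 7 ∣ 7, but 10 ∤ 7.

(⟸) This fails: take N = 110. Both 10 ∣ 110 and 11 ∣ 110, yet 110 is not a multiple of 7 (since 110 = 15·7 + 5), so 7 ∤ 110.

Neither direction holds.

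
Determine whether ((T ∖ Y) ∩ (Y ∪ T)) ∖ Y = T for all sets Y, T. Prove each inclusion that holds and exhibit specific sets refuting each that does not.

Forward inclusion. Let x ∈ ((T ∖ Y) ∩ (Y ∪ T)) ∖ Y. Then x ∈ T and x ∉ Y, from which x ∈ T.

Reverse inclusion. This inclusion fails. Take Y = {1}, T = {1}; then 1 ∈ T but 1 ∉ ((T ∖ Y) ∩ (Y ∪ T)) ∖ Y.

Only the forward inclusion holds.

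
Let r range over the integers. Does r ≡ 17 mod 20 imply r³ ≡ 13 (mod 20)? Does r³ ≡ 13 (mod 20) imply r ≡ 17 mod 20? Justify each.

(←) Suppose r³ ≡ 13 (mod 20). The only residue r in {0, …, 19} with r³ ≡ 13 (mod 20) is r = 17, so r ≡ 17 (mod 20).

(→) Suppose r ≡ 17 mod 20. Write r = 20j + 17. Then (20j + 17)³ = 8000j³ + 20400j² + 17340j + 4913 = 20(400j³ + 1020j² + 867j + 245) + 13, so r³ ≡ 13 (mod 20).

Both directions hold.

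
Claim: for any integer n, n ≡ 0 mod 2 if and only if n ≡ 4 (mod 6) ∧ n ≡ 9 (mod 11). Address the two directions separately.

(⇒) This fails: n = 0 gives 0 ≡ 0 (mod 2) but 0 ≡ 0 (mod 6), so the conjunction on the right does not hold.

(⇐) Conversely, if n ≡ 4 (mod 6) and n ≡ 9 (mod 11), then by the Chinese remainder theorem n ≡ 64 (mod 66). Since 64 ≡ 0 (mod 2) and 2 ∣ 66, we get n ≡ 0 (mod 2).

(⇒) fails; (⇐) holds.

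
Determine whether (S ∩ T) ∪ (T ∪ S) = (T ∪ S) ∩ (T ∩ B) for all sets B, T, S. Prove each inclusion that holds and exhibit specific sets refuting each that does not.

The sets are not equal: only the reverse inclusion holds.

(⊆) This inclusion fails. Take B = ∅, T = {1}, S = ∅; then 1 ∈ (S ∩ T) ∪ (T ∪ S) but 1 ∉ (T ∪ S) ∩ (T ∩ B).

(⊇) Let x ∈ (T ∪ S) ∩ (T ∩ B). Then either x ∈ B ∩ T and x ∉ S; or x ∈ B ∩ T ∩ S. In each case x ∈ (S ∩ T) ∪ (T ∪ S), so (T ∪ S) ∩ (T ∩ B) ⊆ (S ∩ T) ∪ (T ∪ S).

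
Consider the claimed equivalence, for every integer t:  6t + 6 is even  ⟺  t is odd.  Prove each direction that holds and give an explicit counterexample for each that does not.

Only the reverse direction holds.

(←) Suppose t is odd. Since 6 is even, 6t is even for every t, so 6t + 6 has the same parity as 6, which is even. Hence 6t + 6 is even.

(→) This fails: take t = 0. Then 6t + 6 = 6, which is even, yet t = 0 is even, not odd.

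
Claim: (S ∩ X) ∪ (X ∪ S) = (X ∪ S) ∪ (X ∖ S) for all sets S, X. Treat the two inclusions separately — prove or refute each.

Forward inclusion. Let x ∈ (S ∩ X) ∪ (X ∪ S). Then either x ∈ S and x ∉ X; or x ∈ X and x ∉ S; or x ∈ S ∩ X. In each case x ∈ (X ∪ S) ∪ (X ∖ S), so (S ∩ X) ∪ (X ∪ S) ⊆ (X ∪ S) ∪ (X ∖ S).

Reverse inclusion. Let x ∈ (X ∪ S) ∪ (X ∖ S). Then either x ∈ S and x ∉ X; or x ∈ X and x ∉ S; or x ∈ S ∩ X. In each case x ∈ (S ∩ X) ∪ (X ∪ S), so (X ∪ S) ∪ (X ∖ S) ⊆ (S ∩ X) ∪ (X ∪ S).

Both inclusions hold.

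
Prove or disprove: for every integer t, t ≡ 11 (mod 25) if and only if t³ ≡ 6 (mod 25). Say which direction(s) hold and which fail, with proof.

The biconditional holds.

(⟹) Suppose t ≡ 11 (mod 25). Write t = 25j + 11. Then (25j + 11)³ = 15625j³ + 20625j² + 9075j + 1331 = 25(625j³ + 825j² + 363j + 53) + 6, so t³ ≡ 6 (mod 25).

(⟸) Conversely, suppose t³ ≡ 6 (mod 25). The only residue r in {0, …, 24} with r³ ≡ 6 (mod 25) is r = 11, so t ≡ 11 (mod 25).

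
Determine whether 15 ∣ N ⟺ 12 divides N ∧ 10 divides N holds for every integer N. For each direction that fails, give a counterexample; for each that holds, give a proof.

(⇒) This fails: take N = 15. Certainly 15 ∣ 15, but 12 ∤ 15.

(⇐) Suppose 12 ∣ N and 10 ∣ N. Any common multiple of 12 and 10 is a multiple of their lcm; here lcm(12, 10) = 12·10/gcd(12, 10) = 120/2 = 60, so 60 ∣ N. Since 15 ∣ 60, it follows that 15 ∣ N.

The forward direction fails; the converse holds.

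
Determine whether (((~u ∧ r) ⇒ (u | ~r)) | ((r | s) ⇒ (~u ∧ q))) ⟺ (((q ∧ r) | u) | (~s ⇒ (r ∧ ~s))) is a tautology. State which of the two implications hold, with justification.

Neither implication holds.

(⇒) This fails. Under q = F, r = F, u = F, s = F, the left side is true but the right side is false.

(⇐) This fails. Under q = F, r = T, u = F, s = F, the left side is false but the right side is true.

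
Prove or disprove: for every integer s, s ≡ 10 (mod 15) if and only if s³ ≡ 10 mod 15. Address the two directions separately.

[⇒] Suppose s ≡ 10 (mod 15). Write s = 15j + 10. Then (15j + 10)³ = 3375j³ + 6750j² + 4500j + 1000 = 15(225j³ + 450j² + 300j + 66) + 10, so s³ ≡ 10 (mod 15).

[⇐] Conversely, suppose s³ ≡ 10 (mod 15). The only residue r in {0, …, 14} with r³ ≡ 10 (mod 15) is r = 10, so s ≡ 10 (mod 15).

Both directions hold.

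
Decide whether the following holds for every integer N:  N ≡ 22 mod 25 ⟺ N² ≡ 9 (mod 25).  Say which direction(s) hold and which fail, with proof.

The forward direction holds; the converse fails.

(⟹) Suppose N ≡ 22 mod 25. Write N = 25j + 22. Then (25j + 22)² = 625j² + 1100j + 484 = 25(25j² + 44j + 19) + 9, so N² ≡ 9 (mod 25).

(⟸) This fails: take N = 3. Then 3² = 9 ≡ 9 (mod 25), yet 3 ≡ 3 (mod 25), not 22.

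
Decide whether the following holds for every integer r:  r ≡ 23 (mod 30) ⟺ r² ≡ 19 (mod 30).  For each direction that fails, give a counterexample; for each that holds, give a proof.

(⟸) This fails: take r = 7. Then 7² = 49 ≡ 19 (mod 30), yet 7 ≡ 7 (mod 30), not 23.

(⟹) Suppose r ≡ 23 (mod 30). Write r = 30j + 23. Then (30j + 23)² = 900j² + 1380j + 529 = 30(30j² + 46j + 17) + 19, so r² ≡ 19 (mod 30).

The forward direction holds; the converse fails.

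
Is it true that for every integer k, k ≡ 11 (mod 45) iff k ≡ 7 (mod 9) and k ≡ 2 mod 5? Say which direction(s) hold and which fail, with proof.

Neither direction holds.

(⇒) This fails: k = 11 gives 11 ≡ 11 (mod 45) but 11 ≡ 2 (mod 9), so the conjunction on the right does not hold.

(⇐) This fails: k = 7 satisfies both congruences on the right (7 ≡ 7 mod 9 and 7 ≡ 2 mod 5) yet 7 ≡ 7 (mod 45), not 11.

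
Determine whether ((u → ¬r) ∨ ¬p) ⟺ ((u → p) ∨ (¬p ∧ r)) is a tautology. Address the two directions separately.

Both directions fail.

(⟹) This fails. Under r = F, p = F, u = T, the left side is true but the right side is false.

(⟸) This fails. Under r = T, p = T, u = T, the left side is false but the right side is true.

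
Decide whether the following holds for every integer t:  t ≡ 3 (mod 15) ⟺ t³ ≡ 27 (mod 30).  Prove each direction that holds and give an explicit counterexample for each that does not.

(⇐) The residues r modulo 30 with r³ ≡ 27 (mod 30) are exactly {3}, and each is ≡ 3 (mod 15).

(⇒) This fails: take t = 18. Then 18 ≡ 3 (mod 15), but 18³ = 5832 ≡ 12 (mod 30), not 27.

(⇒) fails; (⇐) holds.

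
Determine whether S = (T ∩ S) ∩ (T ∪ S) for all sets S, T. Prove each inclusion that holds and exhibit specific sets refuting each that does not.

(⊆) fails; (⊇) holds.

(⊆) This inclusion fails. Take S = {1}, T = ∅; then 1 ∈ S but 1 ∉ (T ∩ S) ∩ (T ∪ S).

(⊇) Let x ∈ (T ∩ S) ∩ (T ∪ S). Then x ∈ S ∩ T, from which x ∈ S.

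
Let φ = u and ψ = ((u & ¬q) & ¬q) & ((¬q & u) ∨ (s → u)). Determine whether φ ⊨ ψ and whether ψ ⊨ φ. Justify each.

(⇒) fails; (⇐) holds.

Forward direction. This fails. Under u = T, s = F, q = T, the left side is true but the right side is false.

Converse. Assume the antecedent. If u is true, u reduces to true regardless of the other variables. If u is false, the antecedent cannot hold. Either way u holds.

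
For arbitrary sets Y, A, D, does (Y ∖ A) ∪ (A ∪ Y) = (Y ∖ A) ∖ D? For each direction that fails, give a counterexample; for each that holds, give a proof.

Only the reverse inclusion holds.

(⟹) This inclusion fails. Take Y = ∅, A = {1}, D = ∅; then 1 ∈ (Y ∖ A) ∪ (A ∪ Y) but 1 ∉ (Y ∖ A) ∖ D.

(⟸) Let x ∈ (Y ∖ A) ∖ D. Then x ∈ Y and x ∉ A, D, from which x ∈ (Y ∖ A) ∪ (A ∪ Y).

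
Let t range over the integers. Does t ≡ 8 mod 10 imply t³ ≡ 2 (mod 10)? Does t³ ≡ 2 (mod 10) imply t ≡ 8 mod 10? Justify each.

The biconditional holds.

(→) Suppose t ≡ 8 mod 10. Write t = 10j + 8. Then (10j + 8)³ = 1000j³ + 2400j² + 1920j + 512 = 10(100j³ + 240j² + 192j + 51) + 2, so t³ ≡ 2 (mod 10).

(←) Conversely, suppose t³ ≡ 2 (mod 10). The only residue r in {0, …, 9} with r³ ≡ 2 (mod 10) is r = 8, so t ≡ 8 (mod 10).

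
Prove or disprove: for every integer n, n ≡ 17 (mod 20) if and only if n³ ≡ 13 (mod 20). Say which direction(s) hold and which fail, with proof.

The biconditional holds.

Forward direction. Suppose n ≡ 17 (mod 20). Write n = 20j + 17. Then (20j + 17)³ = 8000j³ + 20400j² + 17340j + 4913 = 20(400j³ + 1020j² + 867j + 245) + 13, so n³ ≡ 13 (mod 20).

Converse. Suppose n³ ≡ 13 (mod 20). The only residue r in {0, …, 19} with r³ ≡ 13 (mod 20) is r = 17, so n ≡ 17 (mod 20).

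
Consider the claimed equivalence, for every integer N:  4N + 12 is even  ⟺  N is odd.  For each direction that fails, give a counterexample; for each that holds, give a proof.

(→) This fails: take N = 2. Then 4N + 12 = 20, which is even, yet N = 2 is even, not odd.

(←) Suppose N is odd. Since 4 is even, 4N is even for every N, so 4N + 12 has the same parity as 12, which is even. Hence 4N + 12 is even.

Only the converse holds.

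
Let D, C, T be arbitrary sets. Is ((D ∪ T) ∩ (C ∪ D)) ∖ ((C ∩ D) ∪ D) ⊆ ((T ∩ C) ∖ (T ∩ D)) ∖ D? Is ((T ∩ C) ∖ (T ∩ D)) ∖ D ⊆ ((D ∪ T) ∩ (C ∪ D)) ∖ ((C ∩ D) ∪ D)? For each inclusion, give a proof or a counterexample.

Both inclusions hold.

(⟹) Let x ∈ ((D ∪ T) ∩ (C ∪ D)) ∖ ((C ∩ D) ∪ D). Then x ∈ C ∩ T and x ∉ D, from which x ∈ ((T ∩ C) ∖ (T ∩ D)) ∖ D.

(⟸) Let x ∈ ((T ∩ C) ∖ (T ∩ D)) ∖ D. Then x ∈ C ∩ T and x ∉ D, from which x ∈ ((D ∪ T) ∩ (C ∪ D)) ∖ ((C ∩ D) ∪ D).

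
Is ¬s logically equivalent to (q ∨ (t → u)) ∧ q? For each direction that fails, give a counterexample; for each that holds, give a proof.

Neither direction holds.

Forward direction. This fails. Under s = F, q = F, t = F, u = F, the left side is true but the right side is false.

Converse. This fails. Under s = T, q = T, t = F, u = F, the left side is false but the right side is true.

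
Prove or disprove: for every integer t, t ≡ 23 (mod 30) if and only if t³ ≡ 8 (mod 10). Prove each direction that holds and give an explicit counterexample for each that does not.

(⟹) This fails: take t = 23. Then 23 ≡ 23 (mod 30), but 23³ = 12167 ≡ 7 (mod 10), not 8.

(⟸) This fails: take t = 2. Then 2³ = 8 ≡ 8 (mod 10), yet 2 ≡ 2 (mod 30), not 23.

(⇒) fails and (⇐) fails.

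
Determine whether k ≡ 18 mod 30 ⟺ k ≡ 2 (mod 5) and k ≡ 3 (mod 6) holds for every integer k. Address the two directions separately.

Forward direction. This fails: k = 18 gives 18 ≡ 18 (mod 30) but 18 ≡ 3 (mod 5), so the conjunction on the right does not hold.

Converse. This fails: k = 27 satisfies both congruences on the right (27 ≡ 2 mod 5 and 27 ≡ 3 mod 6) yet 27 ≡ 27 (mod 30), not 18.

Neither implication holds.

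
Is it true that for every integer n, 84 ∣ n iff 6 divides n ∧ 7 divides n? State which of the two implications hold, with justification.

(⟸) This fails: take n = 42. Both 6 ∣ 42 and 7 ∣ 42, yet 42 is not a multiple of 84 (since 42 = 0·84 + 42), so 84 ∤ 42.

(⟹) If 84 ∣ n, write n = 84q. Since 84 = 14·6, n = 6·(14q), so 6 ∣ n; and since 84 = 12·7, n = 7·(12q), so 7 ∣ n.

Only the forward implication holds.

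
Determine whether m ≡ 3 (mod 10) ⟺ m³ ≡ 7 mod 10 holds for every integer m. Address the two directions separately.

(⇐) Suppose m³ ≡ 7 (mod 10). The only residue r in {0, …, 9} with r³ ≡ 7 (mod 10) is r = 3, so m ≡ 3 (mod 10).

(⇒) Suppose m ≡ 3 (mod 10). Write m = 10j + 3. Then (10j + 3)³ = 1000j³ + 900j² + 270j + 27 = 10(100j³ + 90j² + 27j + 2) + 7, so m³ ≡ 7 (mod 10).

Both directions hold; the statement is true.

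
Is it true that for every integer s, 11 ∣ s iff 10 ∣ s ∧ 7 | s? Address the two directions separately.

Both directions fail.

(→) This fails: take s = 11. Certainly 11 ∣ 11, but 10 ∤ 11.

(←) This fails: take s = 70. Both 10 ∣ 70 and 7 ∣ 70, yet 70 is not a multiple of 11 (since 70 = 6·11 + 4), so 11 ∤ 70.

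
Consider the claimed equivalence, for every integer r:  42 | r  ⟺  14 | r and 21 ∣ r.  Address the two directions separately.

(⟹) If 42 ∣ r, write r = 42q. Since 42 = 3·14, r = 14·(3q), so 14 ∣ r; and since 42 = 2·21, r = 21·(2q), so 21 ∣ r.

(⟸) Suppose 14 ∣ r and 21 ∣ r. Any common multiple of 14 and 21 is a multiple of their lcm; here lcm(14, 21) = 14·21/gcd(14, 21) = 294/7 = 42, so 42 ∣ r.

Both directions hold.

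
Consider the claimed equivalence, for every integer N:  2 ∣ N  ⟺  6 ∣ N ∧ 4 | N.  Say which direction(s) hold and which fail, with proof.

Not equivalent: only (⇐) holds.

(⇐) Suppose 6 ∣ N and 4 ∣ N. Any common multiple of 6 and 4 is a multiple of their lcm; here lcm(6, 4) = 6·4/gcd(6, 4) = 24/2 = 12, so 12 ∣ N. Since 2 ∣ 12, it follows that 2 ∣ N.

(⇒) This fails: take N = 2. Certainly 2 ∣ 2, but 6 ∤ 2.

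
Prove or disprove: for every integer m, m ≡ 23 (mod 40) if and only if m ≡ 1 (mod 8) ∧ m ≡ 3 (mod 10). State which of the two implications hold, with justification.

Both directions fail.

(⟹) This fails: m = 23 gives 23 ≡ 23 (mod 40) but 23 ≡ 7 (mod 8), so the conjunction on the right does not hold.

(⟸) This fails: m = 33 satisfies both congruences on the right (33 ≡ 1 mod 8 and 33 ≡ 3 mod 10) yet 33 ≡ 33 (mod 40), not 23.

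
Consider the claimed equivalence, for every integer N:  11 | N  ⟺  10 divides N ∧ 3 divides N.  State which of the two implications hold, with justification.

Forward direction. This fails: take N = 11. Certainly 11 ∣ 11, but 10 ∤ 11.

Converse. This fails: take N = 30. Both 10 ∣ 30 and 3 ∣ 30, yet 30 is not a multiple of 11 (since 30 = 2·11 + 8), so 11 ∤ 30.

(⇒) fails and (⇐) fails.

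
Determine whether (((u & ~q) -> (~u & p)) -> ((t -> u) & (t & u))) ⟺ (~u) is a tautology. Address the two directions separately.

(→) This fails. Under q = F, u = T, t = F, p = F, the left side is true but the right side is false.

(←) This fails. Under q = F, u = F, t = F, p = F, the left side is false but the right side is true.

(⇒) fails and (⇐) fails.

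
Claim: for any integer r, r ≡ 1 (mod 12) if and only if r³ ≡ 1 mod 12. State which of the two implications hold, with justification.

Both directions hold.

[⇐] Suppose r³ ≡ 1 (mod 12). The only residue r in {0, …, 11} with r³ ≡ 1 (mod 12) is r = 1, so r ≡ 1 (mod 12).

[⇒] Suppose r ≡ 1 (mod 12). Write r = 12j + 1. Then (12j + 1)³ = 1728j³ + 432j² + 36j + 1 = 12(144j³ + 36j² + 3j) + 1, so r³ ≡ 1 (mod 12).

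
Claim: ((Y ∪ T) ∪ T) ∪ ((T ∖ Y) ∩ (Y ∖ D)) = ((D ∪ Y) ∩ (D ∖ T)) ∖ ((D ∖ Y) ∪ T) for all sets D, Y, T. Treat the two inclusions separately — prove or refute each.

The sets are not equal: only the reverse inclusion holds.

Forward inclusion. This inclusion fails. Take D = ∅, Y = {1}, T = ∅; then 1 ∈ ((Y ∪ T) ∪ T) ∪ ((T ∖ Y) ∩ (Y ∖ D)) but 1 ∉ ((D ∪ Y) ∩ (D ∖ T)) ∖ ((D ∖ Y) ∪ T).

Reverse inclusion. Let x ∈ ((D ∪ Y) ∩ (D ∖ T)) ∖ ((D ∖ Y) ∪ T). Then x ∈ D ∩ Y and x ∉ T, from which x ∈ ((Y ∪ T) ∪ T) ∪ ((T ∖ Y) ∩ (Y ∖ D)).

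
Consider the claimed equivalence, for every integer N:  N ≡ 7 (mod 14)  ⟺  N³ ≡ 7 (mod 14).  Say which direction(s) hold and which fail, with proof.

(←) Suppose N³ ≡ 7 (mod 14). The only residue r in {0, …, 13} with r³ ≡ 7 (mod 14) is r = 7, so N ≡ 7 (mod 14).

(→) Suppose N ≡ 7 (mod 14). Write N = 14j + 7. Then (14j + 7)³ = 2744j³ + 4116j² + 2058j + 343 = 14(196j³ + 294j² + 147j + 24) + 7, so N³ ≡ 7 (mod 14).

Equivalent; both directions hold.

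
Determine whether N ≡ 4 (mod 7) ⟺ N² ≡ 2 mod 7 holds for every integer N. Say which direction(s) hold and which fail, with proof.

The forward direction holds; the converse fails.

[⇒] Suppose N ≡ 4 (mod 7). Write N = 7j + 4. Then (7j + 4)² = 49j² + 56j + 16 = 7(7j² + 8j + 2) + 2, so N² ≡ 2 (mod 7).

[⇐] This fails: take N = 3. Then 3² = 9 ≡ 2 (mod 7), yet 3 ≡ 3 (mod 7), not 4.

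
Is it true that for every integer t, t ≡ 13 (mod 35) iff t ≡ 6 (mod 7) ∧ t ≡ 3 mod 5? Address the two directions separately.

(→) Suppose t ≡ 13 (mod 35); write t = 35j + 13. Since 7 ∣ 35, reducing mod 7 gives t ≡ 13 ≡ 6 (mod 7); since 5 ∣ 35, reducing mod 5 gives t ≡ 13 ≡ 3 (mod 5).

(←) Conversely, if t ≡ 6 (mod 7) and t ≡ 3 (mod 5), then by the Chinese remainder theorem t ≡ 13 (mod 35). This is exactly t ≡ 13 (mod 35).

Both directions hold; the statement is true.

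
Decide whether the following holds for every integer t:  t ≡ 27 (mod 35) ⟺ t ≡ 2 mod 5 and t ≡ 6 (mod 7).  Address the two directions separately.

[⇒] Suppose t ≡ 27 (mod 35); write t = 35j + 27. Since 5 ∣ 35, reducing mod 5 gives t ≡ 27 ≡ 2 (mod 5); since 7 ∣ 35, reducing mod 7 gives t ≡ 27 ≡ 6 (mod 7).

[⇐] Conversely, if t ≡ 2 (mod 5) and t ≡ 6 (mod 7), then by the Chinese remainder theorem t ≡ 27 (mod 35). This is exactly t ≡ 27 (mod 35).

Both implications hold.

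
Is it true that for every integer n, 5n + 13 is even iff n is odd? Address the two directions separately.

Both directions hold; the statement is true.

(→) Suppose 5n + 13 is even. Since 5 is odd, 5n and n have the same parity, so 5n + 13 ≡ n + 13 (mod 2). As 13 is odd, 5n + 13 is even exactly when n is odd. Thus n is odd.

(←) Conversely, suppose n is odd; write n = 2j + 1. Then 5n + 13 = 5·(2j + 1) + 13 = 2·5j + 18, which is even.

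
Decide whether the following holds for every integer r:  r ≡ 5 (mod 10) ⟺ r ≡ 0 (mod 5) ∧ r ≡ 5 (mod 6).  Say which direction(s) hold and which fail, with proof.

(⇒) This fails: r = 25 gives 25 ≡ 5 (mod 10) but 25 ≡ 1 (mod 6), so the conjunction on the right does not hold.

(⇐) Conversely, if r ≡ 0 (mod 5) and r ≡ 5 (mod 6), then by the Chinese remainder theorem r ≡ 5 (mod 30). Since 5 ≡ 5 (mod 10) and 10 ∣ 30, we get r ≡ 5 (mod 10).

Only the converse holds.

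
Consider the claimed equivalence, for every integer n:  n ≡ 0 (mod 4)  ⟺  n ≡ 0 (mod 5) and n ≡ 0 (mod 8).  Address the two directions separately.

Not equivalent: only (⇐) holds.

(→) This fails: n = 32 gives 32 ≡ 0 (mod 4) but 32 ≡ 2 (mod 5), so the conjunction on the right does not hold.

(←) Conversely, if n ≡ 0 (mod 5) and n ≡ 0 (mod 8), then by the Chinese remainder theorem n ≡ 0 (mod 40). Since 0 ≡ 0 (mod 4) and 4 ∣ 40, we get n ≡ 0 (mod 4).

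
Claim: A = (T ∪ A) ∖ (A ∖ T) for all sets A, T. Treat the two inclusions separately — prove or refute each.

(⟹) This inclusion fails. Take A = {1}, T = ∅; then 1 ∈ A but 1 ∉ (T ∪ A) ∖ (A ∖ T).

(⟸) This inclusion fails. Take A = ∅, T = {1}; then 1 ∈ (T ∪ A) ∖ (A ∖ T) but 1 ∉ A.

Neither inclusion holds.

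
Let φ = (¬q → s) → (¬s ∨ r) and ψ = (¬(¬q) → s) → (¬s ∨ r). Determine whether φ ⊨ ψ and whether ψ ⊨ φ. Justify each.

Forward direction. Assume the antecedent. If r is true, (¬(¬q) → s) → (¬s ∨ r) reduces to true regardless of the other variables. If r is false, the antecedent forces (r = F, q = F, s = F) or (r = F, q = T, s = F), and (¬(¬q) → s) → (¬s ∨ r) holds there. Either way (¬(¬q) → s) → (¬s ∨ r) holds.

Converse. Assume the antecedent. If r is true, (¬q → s) → (¬s ∨ r) reduces to true regardless of the other variables. If r is false, the antecedent forces (r = F, q = F, s = F) or (r = F, q = T, s = F), and (¬q → s) → (¬s ∨ r) holds there. Either way (¬q → s) → (¬s ∨ r) holds.

Both directions hold; the statement is true.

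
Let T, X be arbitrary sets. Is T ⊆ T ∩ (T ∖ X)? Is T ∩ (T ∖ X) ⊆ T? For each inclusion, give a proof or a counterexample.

Only the reverse inclusion holds.

(⟹) This inclusion fails. Take T = {1}, X = {1}; then 1 ∈ T but 1 ∉ T ∩ (T ∖ X).

(⟸) Let x ∈ T ∩ (T ∖ X). Then x ∈ T and x ∉ X, from which x ∈ T.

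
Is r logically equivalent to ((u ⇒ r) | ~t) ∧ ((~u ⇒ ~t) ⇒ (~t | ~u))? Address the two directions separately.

Neither direction holds.

Forward direction. This fails. Under t = T, r = T, u = T, the left side is true but the right side is false.

Converse. This fails. Under t = F, r = F, u = F, the left side is false but the right side is true.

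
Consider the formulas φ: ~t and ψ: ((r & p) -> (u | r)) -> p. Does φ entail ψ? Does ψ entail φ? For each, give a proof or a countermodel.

(→) This fails. Under p = F, t = F, r = F, u = F, the left side is true but the right side is false.

(←) This fails. Under p = T, t = T, r = F, u = F, the left side is false but the right side is true.

Both directions fail.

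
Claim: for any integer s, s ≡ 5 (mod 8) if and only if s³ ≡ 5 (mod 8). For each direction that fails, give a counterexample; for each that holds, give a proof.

(⇒) Suppose s ≡ 5 (mod 8). Write s = 8j + 5. Then (8j + 5)³ = 512j³ + 960j² + 600j + 125 = 8(64j³ + 120j² + 75j + 15) + 5, so s³ ≡ 5 (mod 8).

(⇐) For the converse, argue contrapositively. If s ≢ 5 (mod 8), then s is congruent to one of 0, 1, 2, 3, 4, 6, 7 modulo 8, and these give s³ ≡ 0, 1, 0, 3, 0, 0, 7 respectively — never 5.

Equivalent; both directions hold.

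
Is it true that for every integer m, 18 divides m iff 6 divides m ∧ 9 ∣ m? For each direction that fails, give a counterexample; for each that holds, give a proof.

The biconditional holds.

(⇐) Suppose 6 ∣ m and 9 ∣ m. Any common multiple of 6 and 9 is a multiple of their lcm; here lcm(6, 9) = 6·9/gcd(6, 9) = 54/3 = 18, so 18 ∣ m.

(⇒) If 18 ∣ m, write m = 18q. Since 18 = 3·6, m = 6·(3q), so 6 ∣ m; and since 18 = 2·9, m = 9·(2q), so 9 ∣ m.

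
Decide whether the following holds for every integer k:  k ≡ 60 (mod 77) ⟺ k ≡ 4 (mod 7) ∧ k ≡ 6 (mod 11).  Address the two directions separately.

Forward direction. This fails: k = 60 gives 60 ≡ 60 (mod 77) but 60 ≡ 5 (mod 11), so the conjunction on the right does not hold.

Converse. This fails: k = 39 satisfies both congruences on the right (39 ≡ 4 mod 7 and 39 ≡ 6 mod 11) yet 39 ≡ 39 (mod 77), not 60.

(⇒) fails and (⇐) fails.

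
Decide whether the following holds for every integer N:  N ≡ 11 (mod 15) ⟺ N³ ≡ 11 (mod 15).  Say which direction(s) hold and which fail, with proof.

Equivalent; both directions hold.

(⇒) Suppose N ≡ 11 (mod 15). Write N = 15j + 11. Then (15j + 11)³ = 3375j³ + 7425j² + 5445j + 1331 = 15(225j³ + 495j² + 363j + 88) + 11, so N³ ≡ 11 (mod 15).

(⇐) Conversely, suppose N³ ≡ 11 (mod 15). The only residue r in {0, …, 14} with r³ ≡ 11 (mod 15) is r = 11, so N ≡ 11 (mod 15).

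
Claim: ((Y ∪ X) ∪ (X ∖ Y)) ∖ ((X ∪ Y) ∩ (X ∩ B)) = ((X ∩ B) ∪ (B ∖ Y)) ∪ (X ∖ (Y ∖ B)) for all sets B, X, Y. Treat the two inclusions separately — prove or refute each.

Both inclusions fail.

(⊆) This inclusion fails. Take B = ∅, X = ∅, Y = {1}; then 1 ∈ ((Y ∪ X) ∪ (X ∖ Y)) ∖ ((X ∪ Y) ∩ (X ∩ B)) but 1 ∉ ((X ∩ B) ∪ (B ∖ Y)) ∪ (X ∖ (Y ∖ B)).

(⊇) This inclusion fails. Take B = {1}, X = ∅, Y = ∅; then 1 ∈ ((X ∩ B) ∪ (B ∖ Y)) ∪ (X ∖ (Y ∖ B)) but 1 ∉ ((Y ∪ X) ∪ (X ∖ Y)) ∖ ((X ∪ Y) ∩ (X ∩ B)).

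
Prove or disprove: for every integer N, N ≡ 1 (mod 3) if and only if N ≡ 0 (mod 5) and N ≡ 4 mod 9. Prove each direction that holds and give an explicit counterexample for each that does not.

[⇒] This fails: N = 1 gives 1 ≡ 1 (mod 3) but 1 ≡ 1 (mod 5), so the conjunction on the right does not hold.

[⇐] Conversely, if N ≡ 0 (mod 5) and N ≡ 4 (mod 9), then by the Chinese remainder theorem N ≡ 40 (mod 45). Since 40 ≡ 1 (mod 3) and 3 ∣ 45, we get N ≡ 1 (mod 3).

Only the converse holds.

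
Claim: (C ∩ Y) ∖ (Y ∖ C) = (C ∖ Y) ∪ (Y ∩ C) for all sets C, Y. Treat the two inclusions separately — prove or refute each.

The sets are not equal: only the forward inclusion holds.

(⟹) Let x ∈ (C ∩ Y) ∖ (Y ∖ C). Then x ∈ C ∩ Y, from which x ∈ (C ∖ Y) ∪ (Y ∩ C).

(⟸) This inclusion fails. Take C = {1}, Y = ∅; then 1 ∈ (C ∖ Y) ∪ (Y ∩ C) but 1 ∉ (C ∩ Y) ∖ (Y ∖ C).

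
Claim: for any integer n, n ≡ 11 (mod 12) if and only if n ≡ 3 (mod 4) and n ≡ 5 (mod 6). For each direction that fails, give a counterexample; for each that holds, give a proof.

Forward direction. Suppose n ≡ 11 (mod 12); write n = 12j + 11. Since 4 ∣ 12, reducing mod 4 gives n ≡ 11 ≡ 3 (mod 4); since 6 ∣ 12, reducing mod 6 gives n ≡ 11 ≡ 5 (mod 6).

Converse. If n ≡ 3 (mod 4) and n ≡ 5 (mod 6), then by the Chinese remainder theorem n ≡ 11 (mod 12). This is exactly n ≡ 11 (mod 12).

Both directions hold; the statement is true.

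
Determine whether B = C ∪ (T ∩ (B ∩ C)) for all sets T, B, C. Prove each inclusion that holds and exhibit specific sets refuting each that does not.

(⊆) fails and (⊇) fails.

Forward inclusion. This inclusion fails. Take T = ∅, B = {1}, C = ∅; then 1 ∈ B but 1 ∉ C ∪ (T ∩ (B ∩ C)).

Reverse inclusion. This inclusion fails. Take T = ∅, B = ∅, C = {1}; then 1 ∈ C ∪ (T ∩ (B ∩ C)) but 1 ∉ B.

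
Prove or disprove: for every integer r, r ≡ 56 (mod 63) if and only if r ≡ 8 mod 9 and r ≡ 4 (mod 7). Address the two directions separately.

(⇒) This fails: r = 56 gives 56 ≡ 56 (mod 63) but 56 ≡ 2 (mod 9), so the conjunction on the right does not hold.

(⇐) This fails: r = 53 satisfies both congruences on the right (53 ≡ 8 mod 9 and 53 ≡ 4 mod 7) yet 53 ≡ 53 (mod 63), not 56.

Neither implication holds.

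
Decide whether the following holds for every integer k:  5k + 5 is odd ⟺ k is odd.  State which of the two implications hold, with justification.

Both directions fail.

[⇒] This fails: k = 4 gives 5k + 5 = 25, which is odd, but 4 is even, not odd.

[⇐] This also fails: k = 3 is odd, but 5k + 5 = 20 is even, not odd.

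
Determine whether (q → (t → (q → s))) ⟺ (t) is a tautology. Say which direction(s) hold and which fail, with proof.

Neither direction holds.

(⟹) This fails. Under t = F, q = F, s = F, the left side is true but the right side is false.

(⟸) This fails. Under t = T, q = T, s = F, the left side is false but the right side is true.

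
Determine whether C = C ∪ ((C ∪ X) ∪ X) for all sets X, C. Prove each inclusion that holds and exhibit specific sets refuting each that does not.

Reverse inclusion. This inclusion fails. Take X = {1}, C = ∅; then 1 ∈ C ∪ ((C ∪ X) ∪ X) but 1 ∉ C.

Forward inclusion. Let x ∈ C. Then either x ∈ C and x ∉ X; or x ∈ X ∩ C. In each case x ∈ C ∪ ((C ∪ X) ∪ X), so C ⊆ C ∪ ((C ∪ X) ∪ X).

The sets are not equal: only the forward inclusion holds.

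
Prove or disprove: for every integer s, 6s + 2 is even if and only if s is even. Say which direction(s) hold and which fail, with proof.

Forward direction. This fails: take s = 1. Then 6s + 2 = 8, which is even, yet s = 1 is odd, not even.

Converse. Suppose s is even. Since 6 is even, 6s is even for every s, so 6s + 2 has the same parity as 2, which is even. Hence 6s + 2 is even.

Not equivalent: only (⇐) holds.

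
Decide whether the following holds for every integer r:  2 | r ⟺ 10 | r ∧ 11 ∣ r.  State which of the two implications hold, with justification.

Only the converse holds.

[⇒] This fails: take r = 2. Certainly 2 ∣ 2, but 10 ∤ 2.

[⇐] Suppose 10 ∣ r and 11 ∣ r. Any common multiple of 10 and 11 is a multiple of their lcm; here gcd(10, 11) = 1, so lcm(10, 11) = 10·11 = 110, so 110 ∣ r. Since 2 ∣ 110, it follows that 2 ∣ r.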